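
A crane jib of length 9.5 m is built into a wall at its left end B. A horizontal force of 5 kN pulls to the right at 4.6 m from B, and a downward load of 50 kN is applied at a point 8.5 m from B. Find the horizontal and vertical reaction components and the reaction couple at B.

B_x = -5.000 kN, B_y = 50.00 kN, M_B = 425.0 kN·m

ΣF_x = 0: B_x + 5 = 0 → B_x = -5.000 kN.
ΣF_y = 0: B_y − 50 = 0 → B_y = 50.00 kN.
ΣM about B: M_B − 50·8.5 = 0 → M_B = 425.0 kN·m.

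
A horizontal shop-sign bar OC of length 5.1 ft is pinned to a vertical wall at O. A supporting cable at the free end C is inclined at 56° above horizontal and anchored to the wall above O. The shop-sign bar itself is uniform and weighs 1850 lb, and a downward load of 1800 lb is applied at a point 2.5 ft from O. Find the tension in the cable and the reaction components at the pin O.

T = 2180 lb, O_x = 1219 lb, O_y = 1843 lb

ΣM about O: T·sin56°·5.1 − 1850·2.55 − 1800·2.5 = 0 → T = 9217.5/(5.1·0.829038) = 2180.06 ≈ 2180 lb.
ΣF_x = 0: O_x − T·cos56° = 0 → O_x = 2180.06 × 0.559193 = 1219 lb.
ΣF_y = 0: O_y + T·sin56° − 1850 − 1800 = 0 → O_y = 3650 − 2180.06 × 0.829038 = 1843 lb.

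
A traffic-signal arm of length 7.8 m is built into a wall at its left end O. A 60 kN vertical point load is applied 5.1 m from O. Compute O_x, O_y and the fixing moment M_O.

ΣF_x = 0: O_x = 0.
ΣF_y = 0: O_y − 60 = 0 → O_y = 60.00 kN.
ΣM about O: M_O − 60·5.1 = 0 → M_O = 306.0 kN·m.

O_x = 0, O_y = 60.00 kN, M_O = 306.0 kN·m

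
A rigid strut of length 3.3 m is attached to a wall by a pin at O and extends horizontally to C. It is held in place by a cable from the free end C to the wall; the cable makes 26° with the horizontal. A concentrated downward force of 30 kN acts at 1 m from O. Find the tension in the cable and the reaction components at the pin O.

ΣM about O: T·sin26°·3.3 − 30·1 = 0 → T = 30/(3.3·0.438371) = 20.7379 ≈ 20.74 kN.
ΣF_x = 0: O_x − T·cos26° = 0 → O_x = 20.7379 × 0.898794 = 18.64 kN.
ΣF_y = 0: O_y + T·sin26° − 30 = 0 → O_y = 30 − 20.7379 × 0.438371 = 20.91 kN.

T = 20.74 kN, O_x = 18.64 kN, O_y = 20.91 kN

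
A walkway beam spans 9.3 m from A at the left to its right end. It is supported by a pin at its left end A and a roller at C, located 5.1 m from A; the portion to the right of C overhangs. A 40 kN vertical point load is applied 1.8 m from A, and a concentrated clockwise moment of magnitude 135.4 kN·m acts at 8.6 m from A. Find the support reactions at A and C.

Taking moments about A: C_y·5.1 − 40·1.8 − 135.4 = 0 → C_y = 207.4/5.1 = 40.6667 ≈ 40.67 kN.
ΣF_y = 0: A_y + 40.6667 − 40 = 0 → A_y = -0.6667 kN.
ΣF_x = 0: no horizontal applied forces, so A_x = 0.

A_x = 0, A_y = -0.6667 kN, C_y = 40.67 kN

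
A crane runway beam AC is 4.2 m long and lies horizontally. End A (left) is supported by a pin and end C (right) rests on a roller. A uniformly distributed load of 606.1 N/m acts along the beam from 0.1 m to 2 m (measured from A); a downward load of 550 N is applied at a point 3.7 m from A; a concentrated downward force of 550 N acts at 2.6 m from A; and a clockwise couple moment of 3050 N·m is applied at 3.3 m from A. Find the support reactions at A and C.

A_x = 0, A_y = 412.5 N, C_y = 1839 N

Resultant of the distributed load: 606.1 × 1.9 = 1151.59 N at 1.05 m from A.
Moments about A: C_y·4.2 − (606.1·1.9)·1.05 − 550·3.7 − 550·2.6 − 3050 = 0 → C_y = 7724.1695/4.2 = 1839.09 ≈ 1839 N.
ΣF_y = 0: A_y + 1839.09 − 606.1·1.9 − 550 − 550 = 0 → A_y = 412.5 N.
ΣF_x = 0: no horizontal applied forces, so A_x = 0.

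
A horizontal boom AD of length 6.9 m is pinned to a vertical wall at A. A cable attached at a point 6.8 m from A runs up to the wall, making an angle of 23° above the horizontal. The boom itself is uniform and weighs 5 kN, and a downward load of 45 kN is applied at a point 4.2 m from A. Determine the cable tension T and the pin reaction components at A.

ΣM about A: T·sin23°·6.8 − 5·3.45 − 45·4.2 = 0 → T = 206.25/(6.8·0.390731) = 77.626 ≈ 77.63 kN.
ΣF_x = 0: A_x − T·cos23° = 0 → A_x = 77.626 × 0.920505 = 71.46 kN.
ΣF_y = 0: A_y + T·sin23° − 5 − 45 = 0 → A_y = 50 − 77.626 × 0.390731 = 19.67 kN.

T = 77.63 kN, A_x = 71.46 kN, A_y = 19.67 kN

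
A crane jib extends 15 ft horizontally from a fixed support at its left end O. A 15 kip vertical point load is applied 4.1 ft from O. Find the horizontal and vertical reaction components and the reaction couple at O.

O_x = 0, O_y = 15.00 kip, M_O = 61.50 kip·ft

ΣF_x = 0: O_x = 0.
ΣF_y = 0: O_y − 15 = 0 → O_y = 15.00 kip.
ΣM about O: M_O − 15·4.1 = 0 → M_O = 61.50 kip·ft.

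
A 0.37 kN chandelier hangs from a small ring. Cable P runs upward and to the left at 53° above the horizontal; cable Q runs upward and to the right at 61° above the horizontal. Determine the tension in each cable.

ΣF_x = 0: −T_P·cos53° + T_Q·cos61° = 0 → T_Q = 1.24134·T_P.
ΣF_y = 0: T_P·sin53° + T_Q·sin61° = 0.37.
Substitute: T_P·(0.798636 + 1.24134·0.87462) = 0.37 → T_P = 0.196356 ≈ 0.1964 kN.
Then T_Q = 1.24134 × 0.196356 = 0.2437 kN.

T_P = 0.1964 kN, T_Q = 0.2437 kN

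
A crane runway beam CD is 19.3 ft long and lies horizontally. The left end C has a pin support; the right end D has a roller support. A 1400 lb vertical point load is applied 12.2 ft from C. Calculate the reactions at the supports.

ΣM about C: D_y·19.3 − 1400·12.2 = 0 → D_y = 17080/19.3 = 884.974 ≈ 885.0 lb.
ΣF_y = 0: C_y + 884.974 − 1400 = 0 → C_y = 515.0 lb.
ΣF_x = 0: no horizontal applied forces, so C_x = 0.

C_x = 0, C_y = 515.0 lb, D_y = 885.0 lb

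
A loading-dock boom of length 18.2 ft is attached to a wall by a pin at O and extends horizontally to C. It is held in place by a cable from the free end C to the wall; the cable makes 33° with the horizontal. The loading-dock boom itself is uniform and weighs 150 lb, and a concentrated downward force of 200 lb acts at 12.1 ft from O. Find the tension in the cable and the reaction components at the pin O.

ΣM about O: T·sin33°·18.2 − 150·9.1 − 200·12.1 = 0 → T = 3785/(18.2·0.544639) = 381.844 ≈ 381.8 lb.
ΣF_x = 0: O_x − T·cos33° = 0 → O_x = 381.844 × 0.838671 = 320.2 lb.
ΣF_y = 0: O_y + T·sin33° − 150 − 200 = 0 → O_y = 350 − 381.844 × 0.544639 = 142.0 lb.

T = 381.8 lb, O_x = 320.2 lb, O_y = 142.0 lb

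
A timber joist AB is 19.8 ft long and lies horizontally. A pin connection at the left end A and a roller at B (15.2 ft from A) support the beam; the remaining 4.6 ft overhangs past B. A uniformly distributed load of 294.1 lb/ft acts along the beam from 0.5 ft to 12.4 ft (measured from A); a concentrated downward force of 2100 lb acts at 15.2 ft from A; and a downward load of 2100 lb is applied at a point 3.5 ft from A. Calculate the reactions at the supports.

Resultant of the distributed load: 294.1 × 11.9 = 3499.79 lb at 6.45 ft from A.
ΣM about A: B_y·15.2 − (294.1·11.9)·6.45 − 2100·15.2 − 2100·3.5 = 0 → B_y = 61843.6455/15.2 = 4068.66 ≈ 4069 lb.
ΣF_y = 0: A_y + 4068.66 − 294.1·11.9 − 2100 − 2100 = 0 → A_y = 3631 lb.
ΣF_x = 0: no horizontal applied forces, so A_x = 0.

A_x = 0, A_y = 3631 lb, B_y = 4069 lb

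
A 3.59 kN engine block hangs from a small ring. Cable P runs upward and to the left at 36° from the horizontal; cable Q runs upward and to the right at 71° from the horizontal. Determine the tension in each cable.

ΣF_x = 0: −T_P·cos36° + T_Q·cos71° = 0 → T_Q = 2.48494·T_P.
ΣF_y = 0: T_P·sin36° + T_Q·sin71° = 3.59.
Substitute: T_P·(0.587785 + 2.48494·0.945519) = 3.59 → T_P = 1.22219 ≈ 1.222 kN.
Then T_Q = 2.48494 × 1.22219 = 3.037 kN.

T_P = 1.222 kN, T_Q = 3.037 kN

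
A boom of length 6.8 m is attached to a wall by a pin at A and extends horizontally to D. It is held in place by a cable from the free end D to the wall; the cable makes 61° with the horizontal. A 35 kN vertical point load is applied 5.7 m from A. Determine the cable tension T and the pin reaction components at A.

ΣM about A: T·sin61°·6.8 − 35·5.7 = 0 → T = 199.5/(6.8·0.87462) = 33.544 ≈ 33.54 kN.
ΣF_x = 0: A_x − T·cos61° = 0 → A_x = 33.544 × 0.48481 = 16.26 kN.
ΣF_y = 0: A_y + T·sin61° − 35 = 0 → A_y = 35 − 33.544 × 0.87462 = 5.662 kN.

T = 33.54 kN, A_x = 16.26 kN, A_y = 5.662 kN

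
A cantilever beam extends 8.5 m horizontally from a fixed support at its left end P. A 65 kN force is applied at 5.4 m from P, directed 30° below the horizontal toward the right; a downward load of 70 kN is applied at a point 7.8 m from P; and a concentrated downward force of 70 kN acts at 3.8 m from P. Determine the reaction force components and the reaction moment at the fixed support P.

P_x = -56.29 kN, P_y = 172.5 kN, M_P = 987.5 kN·m

ΣF_x = 0: P_x + 65·cos30° = 0 → P_x = -56.29 kN.
ΣF_y = 0: P_y − 65·sin30° − 70 − 70 = 0 → P_y = 172.5 kN.
ΣM about P: M_P − 65·sin30°·5.4 − 70·7.8 − 70·3.8 = 0 → M_P = 987.5 kN·m.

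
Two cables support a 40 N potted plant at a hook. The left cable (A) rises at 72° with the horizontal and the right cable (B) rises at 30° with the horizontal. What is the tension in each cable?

ΣF_x = 0: −T_A·cos72° + T_B·cos30° = 0 → T_B = 0.356822·T_A.
ΣF_y = 0: T_A·sin72° + T_B·sin30° = 40.
Substitute: T_A·(0.951057 + 0.356822·0.5) = 40 → T_A = 35.4149 ≈ 35.41 N.
Then T_B = 0.356822 × 35.4149 = 12.64 N.

T_A = 35.41 N, T_B = 12.64 N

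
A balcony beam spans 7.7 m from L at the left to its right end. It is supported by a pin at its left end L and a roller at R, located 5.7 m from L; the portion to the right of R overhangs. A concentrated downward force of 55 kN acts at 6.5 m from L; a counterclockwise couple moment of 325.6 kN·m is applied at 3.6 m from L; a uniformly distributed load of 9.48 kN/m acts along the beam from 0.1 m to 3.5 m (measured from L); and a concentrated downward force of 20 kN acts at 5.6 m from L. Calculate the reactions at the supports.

L_x = 0, L_y = 71.81 kN, R_y = 35.42 kN

Resultant of the distributed load: 9.48 × 3.4 = 32.232 kN at 1.8 m from L.
Taking moments about L: R_y·5.7 − 55·6.5 + 325.6 − (9.48·3.4)·1.8 − 20·5.6 = 0 → R_y = 201.9176/5.7 = 35.4241 ≈ 35.42 kN.
ΣF_y = 0: L_y + 35.4241 − 55 − 9.48·3.4 − 20 = 0 → L_y = 71.81 kN.
ΣF_x = 0: no horizontal applied forces, so L_x = 0.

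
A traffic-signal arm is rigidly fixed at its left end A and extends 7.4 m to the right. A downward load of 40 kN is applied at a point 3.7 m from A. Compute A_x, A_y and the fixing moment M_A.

ΣF_x = 0: A_x = 0.
ΣF_y = 0: A_y − 40 = 0 → A_y = 40.00 kN.
ΣM about A: M_A − 40·3.7 = 0 → M_A = 148.0 kN·m.

A_x = 0, A_y = 40.00 kN, M_A = 148.0 kN·m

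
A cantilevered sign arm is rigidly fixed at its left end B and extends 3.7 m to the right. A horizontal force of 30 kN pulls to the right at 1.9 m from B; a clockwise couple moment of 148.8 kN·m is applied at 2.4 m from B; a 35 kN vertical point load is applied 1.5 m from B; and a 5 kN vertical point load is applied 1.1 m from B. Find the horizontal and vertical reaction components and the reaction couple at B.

B_x = -30.00 kN, B_y = 40.00 kN, M_B = 206.8 kN·m

ΣF_x = 0: B_x + 30 = 0 → B_x = -30.00 kN.
ΣF_y = 0: B_y − 35 − 5 = 0 → B_y = 40.00 kN.
ΣM about B: M_B − 148.8 − 35·1.5 − 5·1.1 = 0 → M_B = 206.8 kN·m.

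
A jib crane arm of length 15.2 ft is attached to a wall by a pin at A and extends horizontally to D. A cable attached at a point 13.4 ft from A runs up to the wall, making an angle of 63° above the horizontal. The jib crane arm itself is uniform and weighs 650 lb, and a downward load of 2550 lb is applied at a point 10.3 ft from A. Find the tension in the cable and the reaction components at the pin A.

T = 2614 lb, A_x = 1187 lb, A_y = 871.3 lb

ΣM about A: T·sin63°·13.4 − 650·7.6 − 2550·10.3 = 0 → T = 31205/(13.4·0.891007) = 2613.59 ≈ 2614 lb.
ΣF_x = 0: A_x − T·cos63° = 0 → A_x = 2613.59 × 0.45399 = 1187 lb.
ΣF_y = 0: A_y + T·sin63° − 650 − 2550 = 0 → A_y = 3200 − 2613.59 × 0.891007 = 871.3 lb.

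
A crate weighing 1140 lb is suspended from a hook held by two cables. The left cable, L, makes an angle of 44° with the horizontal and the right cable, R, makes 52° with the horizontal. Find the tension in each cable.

T_L = 705.7 lb, T_R = 824.6 lb

ΣF_x = 0: −T_L·cos44° + T_R·cos52° = 0 → T_R = 1.1684·T_L.
ΣF_y = 0: T_L·sin44° + T_R·sin52° = 1140.
Substitute: T_L·(0.694658 + 1.1684·0.788011) = 1140 → T_L = 705.721 ≈ 705.7 lb.
Then T_R = 1.1684 × 705.721 = 824.6 lb.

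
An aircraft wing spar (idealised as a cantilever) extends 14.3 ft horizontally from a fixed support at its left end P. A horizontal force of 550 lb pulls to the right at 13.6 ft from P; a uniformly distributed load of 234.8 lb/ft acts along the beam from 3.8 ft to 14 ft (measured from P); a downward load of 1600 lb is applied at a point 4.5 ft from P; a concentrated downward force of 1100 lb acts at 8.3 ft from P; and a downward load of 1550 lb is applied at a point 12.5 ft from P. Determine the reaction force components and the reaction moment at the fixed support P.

Resultant of the distributed load: 234.8 × 10.2 = 2394.96 lb at 8.9 ft from P.
ΣF_x = 0: P_x + 550 = 0 → P_x = -550.0 lb.
ΣF_y = 0: P_y − 234.8·10.2 − 1600 − 1100 − 1550 = 0 → P_y = 6645 lb.
ΣM about P: M_P − (234.8·10.2)·8.9 − 1600·4.5 − 1100·8.3 − 1550·12.5 = 0 → M_P = 57020 lb·ft.

P_x = -550.0 lb, P_y = 6645 lb, M_P = 57020 lb·ft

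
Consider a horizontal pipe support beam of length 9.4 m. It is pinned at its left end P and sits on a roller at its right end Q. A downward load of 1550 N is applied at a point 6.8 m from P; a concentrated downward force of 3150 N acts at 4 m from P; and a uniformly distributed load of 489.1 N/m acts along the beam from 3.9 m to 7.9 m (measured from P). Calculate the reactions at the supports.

Resultant of the distributed load: 489.1 × 4 = 1956.4 N at 5.9 m from P.
Taking moments about P: Q_y·9.4 − 1550·6.8 − 3150·4 − (489.1·4)·5.9 = 0 → Q_y = 34682.76/9.4 = 3689.66 ≈ 3690 N.
ΣF_y = 0: P_y + 3689.66 − 1550 − 3150 − 489.1·4 = 0 → P_y = 2967 N.
ΣF_x = 0: no horizontal applied forces, so P_x = 0.

P_x = 0, P_y = 2967 N, Q_y = 3690 N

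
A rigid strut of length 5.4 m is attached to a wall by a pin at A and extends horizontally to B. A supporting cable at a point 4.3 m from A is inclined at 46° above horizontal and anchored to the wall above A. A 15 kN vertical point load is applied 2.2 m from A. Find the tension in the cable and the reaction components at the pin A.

T = 10.67 kN, A_x = 7.411 kN, A_y = 7.326 kN

ΣM about A: T·sin46°·4.3 − 15·2.2 = 0 → T = 33/(4.3·0.71934) = 10.6687 ≈ 10.67 kN.
ΣF_x = 0: A_x − T·cos46° = 0 → A_x = 10.6687 × 0.694658 = 7.411 kN.
ΣF_y = 0: A_y + T·sin46° − 15 = 0 → A_y = 15 − 10.6687 × 0.71934 = 7.326 kN.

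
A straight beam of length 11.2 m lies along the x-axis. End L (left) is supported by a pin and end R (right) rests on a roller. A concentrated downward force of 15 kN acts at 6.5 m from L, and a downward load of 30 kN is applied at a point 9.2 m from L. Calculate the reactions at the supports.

Taking moments about L: R_y·11.2 − 15·6.5 − 30·9.2 = 0 → R_y = 373.5/11.2 = 33.3482 ≈ 33.35 kN.
ΣF_y = 0: L_y + 33.3482 − 15 − 30 = 0 → L_y = 11.65 kN.
ΣF_x = 0: no horizontal applied forces, so L_x = 0.

L_x = 0, L_y = 11.65 kN, R_y = 33.35 kN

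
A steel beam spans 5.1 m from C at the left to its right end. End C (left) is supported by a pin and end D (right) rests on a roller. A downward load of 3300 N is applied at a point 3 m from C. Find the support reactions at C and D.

C_x = 0, C_y = 1359 N, D_y = 1941 N

Taking moments about C: D_y·5.1 − 3300·3 = 0 → D_y = 9900/5.1 = 1941.18 ≈ 1941 N.
ΣF_y = 0: C_y + 1941.18 − 3300 = 0 → C_y = 1359 N.
ΣF_x = 0: no horizontal applied forces, so C_x = 0.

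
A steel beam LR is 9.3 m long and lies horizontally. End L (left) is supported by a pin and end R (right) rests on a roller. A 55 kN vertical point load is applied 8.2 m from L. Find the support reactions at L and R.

L_x = 0, L_y = 6.505 kN, R_y = 48.49 kN

Moments about L: R_y·9.3 − 55·8.2 = 0 → R_y = 451/9.3 = 48.4946 ≈ 48.49 kN.
ΣF_y = 0: L_y + 48.4946 − 55 = 0 → L_y = 6.505 kN.
ΣF_x = 0: no horizontal applied forces, so L_x = 0.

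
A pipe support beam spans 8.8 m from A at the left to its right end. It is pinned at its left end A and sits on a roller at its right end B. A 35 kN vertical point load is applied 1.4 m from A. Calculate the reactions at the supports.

A_x = 0, A_y = 29.43 kN, B_y = 5.568 kN

Moments about A: B_y·8.8 − 35·1.4 = 0 → B_y = 49/8.8 = 5.56818 ≈ 5.568 kN.
ΣF_y = 0: A_y + 5.56818 − 35 = 0 → A_y = 29.43 kN.
ΣF_x = 0: no horizontal applied forces, so A_x = 0.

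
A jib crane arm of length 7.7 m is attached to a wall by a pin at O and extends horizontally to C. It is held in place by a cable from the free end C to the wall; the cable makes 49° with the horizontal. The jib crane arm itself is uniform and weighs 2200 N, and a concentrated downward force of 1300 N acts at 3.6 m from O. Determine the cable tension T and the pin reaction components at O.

ΣM about O: T·sin49°·7.7 − 2200·3.85 − 1300·3.6 = 0 → T = 13150/(7.7·0.75471) = 2262.85 ≈ 2263 N.
ΣF_x = 0: O_x − T·cos49° = 0 → O_x = 2262.85 × 0.656059 = 1485 N.
ΣF_y = 0: O_y + T·sin49° − 2200 − 1300 = 0 → O_y = 3500 − 2262.85 × 0.75471 = 1792 N.

T = 2263 N, O_x = 1485 N, O_y = 1792 N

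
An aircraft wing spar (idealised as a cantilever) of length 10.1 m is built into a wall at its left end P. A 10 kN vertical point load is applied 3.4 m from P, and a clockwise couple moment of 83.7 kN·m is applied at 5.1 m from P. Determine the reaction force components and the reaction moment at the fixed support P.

ΣF_x = 0: P_x = 0.
ΣF_y = 0: P_y − 10 = 0 → P_y = 10.00 kN.
ΣM about P: M_P − 10·3.4 − 83.7 = 0 → M_P = 117.7 kN·m.

P_x = 0, P_y = 10.00 kN, M_P = 117.7 kN·m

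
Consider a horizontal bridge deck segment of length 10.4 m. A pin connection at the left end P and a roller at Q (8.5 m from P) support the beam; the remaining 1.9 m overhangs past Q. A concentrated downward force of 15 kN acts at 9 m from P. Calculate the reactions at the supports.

ΣM about P: Q_y·8.5 − 15·9 = 0 → Q_y = 135/8.5 = 15.8824 ≈ 15.88 kN.
ΣF_y = 0: P_y + 15.8824 − 15 = 0 → P_y = -0.8824 kN.
ΣF_x = 0: no horizontal applied forces, so P_x = 0.

P_x = 0, P_y = -0.8824 kN, Q_y = 15.88 kN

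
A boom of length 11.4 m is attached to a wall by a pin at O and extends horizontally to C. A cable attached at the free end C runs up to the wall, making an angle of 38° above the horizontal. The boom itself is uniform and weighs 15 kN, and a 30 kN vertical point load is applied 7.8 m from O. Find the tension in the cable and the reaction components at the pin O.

T = 45.52 kN, O_x = 35.87 kN, O_y = 16.97 kN

ΣM about O: T·sin38°·11.4 − 15·5.7 − 30·7.8 = 0 → T = 319.5/(11.4·0.615661) = 45.5223 ≈ 45.52 kN.
ΣF_x = 0: O_x − T·cos38° = 0 → O_x = 45.5223 × 0.788011 = 35.87 kN.
ΣF_y = 0: O_y + T·sin38° − 15 − 30 = 0 → O_y = 45 − 45.5223 × 0.615661 = 16.97 kN.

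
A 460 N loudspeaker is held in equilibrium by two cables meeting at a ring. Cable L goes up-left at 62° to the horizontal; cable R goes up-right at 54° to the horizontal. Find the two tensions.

ΣF_x = 0: −T_L·cos62° + T_R·cos54° = 0 → T_R = 0.798713·T_L.
ΣF_y = 0: T_L·sin62° + T_R·sin54° = 460.
Substitute: T_L·(0.882948 + 0.798713·0.809017) = 460 → T_L = 300.827 ≈ 300.8 N.
Then T_R = 0.798713 × 300.827 = 240.3 N.

T_L = 300.8 N, T_R = 240.3 N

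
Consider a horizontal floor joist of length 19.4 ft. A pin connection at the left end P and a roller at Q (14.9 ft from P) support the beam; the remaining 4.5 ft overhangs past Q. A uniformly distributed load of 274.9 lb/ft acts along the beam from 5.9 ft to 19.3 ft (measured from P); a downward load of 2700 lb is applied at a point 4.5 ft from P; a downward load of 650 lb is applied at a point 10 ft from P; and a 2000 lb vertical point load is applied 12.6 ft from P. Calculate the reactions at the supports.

P_x = 0, P_y = 2976 lb, Q_y = 6058 lb

Resultant of the distributed load: 274.9 × 13.4 = 3683.66 lb at 12.6 ft from P.
ΣM about P: Q_y·14.9 − (274.9·13.4)·12.6 − 2700·4.5 − 650·10 − 2000·12.6 = 0 → Q_y = 90264.116/14.9 = 6057.99 ≈ 6058 lb.
ΣF_y = 0: P_y + 6057.99 − 274.9·13.4 − 2700 − 650 − 2000 = 0 → P_y = 2976 lb.
ΣF_x = 0: no horizontal applied forces, so P_x = 0.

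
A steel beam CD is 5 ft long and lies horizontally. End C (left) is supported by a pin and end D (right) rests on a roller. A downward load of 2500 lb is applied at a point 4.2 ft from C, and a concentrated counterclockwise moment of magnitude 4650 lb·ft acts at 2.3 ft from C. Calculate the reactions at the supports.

ΣM about C: D_y·5 − 2500·4.2 + 4650 = 0 → D_y = 5850/5 = 1170 lb.
ΣF_y = 0: C_y + 1170 − 2500 = 0 → C_y = 1330 lb.
ΣF_x = 0: no horizontal applied forces, so C_x = 0.

C_x = 0, C_y = 1330 lb, D_y = 1170 lb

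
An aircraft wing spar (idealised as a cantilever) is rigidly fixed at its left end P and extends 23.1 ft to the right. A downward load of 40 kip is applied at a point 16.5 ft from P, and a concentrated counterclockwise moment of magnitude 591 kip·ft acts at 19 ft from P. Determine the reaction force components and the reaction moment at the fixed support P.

P_x = 0, P_y = 40.00 kip, M_P = 69.00 kip·ft

ΣF_x = 0: P_x = 0.
ΣF_y = 0: P_y − 40 = 0 → P_y = 40.00 kip.
ΣM about P: M_P − 40·16.5 + 591 = 0 → M_P = 69.00 kip·ft.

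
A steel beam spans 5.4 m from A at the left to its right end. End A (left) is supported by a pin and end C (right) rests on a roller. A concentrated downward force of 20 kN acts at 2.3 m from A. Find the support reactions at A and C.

Moments about A: C_y·5.4 − 20·2.3 = 0 → C_y = 46/5.4 = 8.51852 ≈ 8.519 kN.
ΣF_y = 0: A_y + 8.51852 − 20 = 0 → A_y = 11.48 kN.
ΣF_x = 0: no horizontal applied forces, so A_x = 0.

A_x = 0, A_y = 11.48 kN, C_y = 8.519 kN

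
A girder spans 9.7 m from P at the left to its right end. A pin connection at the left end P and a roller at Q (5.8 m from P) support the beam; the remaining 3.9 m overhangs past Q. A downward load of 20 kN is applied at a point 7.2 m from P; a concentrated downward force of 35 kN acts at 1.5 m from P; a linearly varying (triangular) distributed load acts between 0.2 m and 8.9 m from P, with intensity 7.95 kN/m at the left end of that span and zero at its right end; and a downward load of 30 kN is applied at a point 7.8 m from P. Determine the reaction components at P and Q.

P_x = 0, P_y = 26.87 kN, Q_y = 92.71 kN

Resultant of the triangular load: ½ × 7.95 × 8.7 = 34.5825 kN, acting at 3.1 m from P (one-third of the span from the peak).
Taking moments about P: Q_y·5.8 − 20·7.2 − 35·1.5 − (½·7.95·8.7)·3.1 − 30·7.8 = 0 → Q_y = 537.70575/5.8 = 92.7079 ≈ 92.71 kN.
ΣF_y = 0: P_y + 92.7079 − 20 − 35 − ½·7.95·8.7 − 30 = 0 → P_y = 26.87 kN.
ΣF_x = 0: no horizontal applied forces, so P_x = 0.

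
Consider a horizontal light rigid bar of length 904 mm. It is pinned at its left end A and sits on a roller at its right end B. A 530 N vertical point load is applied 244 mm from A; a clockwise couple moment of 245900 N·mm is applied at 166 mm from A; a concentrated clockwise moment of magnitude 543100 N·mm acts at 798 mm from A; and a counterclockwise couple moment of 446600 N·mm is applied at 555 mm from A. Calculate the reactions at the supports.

A_x = 0, A_y = 8.186 N, B_y = 521.8 N

ΣM about A: B_y·904 − 530·244 − 245900 − 543100 + 446600 = 0 → B_y = 471720/904 = 521.814 ≈ 521.8 N.
ΣF_y = 0: A_y + 521.814 − 530 = 0 → A_y = 8.186 N.
ΣF_x = 0: no horizontal applied forces, so A_x = 0.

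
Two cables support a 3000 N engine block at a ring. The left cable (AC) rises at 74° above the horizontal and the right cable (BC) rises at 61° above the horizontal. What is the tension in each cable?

ΣF_x = 0: −T_AC·cos74° + T_BC·cos61° = 0 → T_BC = 0.568548·T_AC.
ΣF_y = 0: T_AC·sin74° + T_BC·sin61° = 3000.
Substitute: T_AC·(0.961262 + 0.568548·0.87462) = 3000 → T_AC = 2056.87 ≈ 2057 N.
Then T_BC = 0.568548 × 2056.87 = 1169 N.

T_AC = 2057 N, T_BC = 1169 N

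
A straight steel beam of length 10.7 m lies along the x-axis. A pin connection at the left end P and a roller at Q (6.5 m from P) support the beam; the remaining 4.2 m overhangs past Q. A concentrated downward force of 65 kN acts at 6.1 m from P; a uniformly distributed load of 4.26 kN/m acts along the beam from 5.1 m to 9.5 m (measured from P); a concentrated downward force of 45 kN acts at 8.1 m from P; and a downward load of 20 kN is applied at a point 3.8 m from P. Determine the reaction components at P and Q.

P_x = 0, P_y = -1.076 kN, Q_y = 149.8 kN

Resultant of the distributed load: 4.26 × 4.4 = 18.744 kN at 7.3 m from P.
Taking moments about P: Q_y·6.5 − 65·6.1 − (4.26·4.4)·7.3 − 45·8.1 − 20·3.8 = 0 → Q_y = 973.8312/6.5 = 149.82 ≈ 149.8 kN.
ΣF_y = 0: P_y + 149.82 − 65 − 4.26·4.4 − 45 − 20 = 0 → P_y = -1.076 kN.
ΣF_x = 0: no horizontal applied forces, so P_x = 0.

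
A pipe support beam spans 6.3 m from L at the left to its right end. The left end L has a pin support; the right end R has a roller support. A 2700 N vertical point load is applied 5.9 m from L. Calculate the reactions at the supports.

L_x = 0, L_y = 171.4 N, R_y = 2529 N

ΣM about L: R_y·6.3 − 2700·5.9 = 0 → R_y = 15930/6.3 = 2528.57 ≈ 2529 N.
ΣF_y = 0: L_y + 2528.57 − 2700 = 0 → L_y = 171.4 N.
ΣF_x = 0: no horizontal applied forces, so L_x = 0.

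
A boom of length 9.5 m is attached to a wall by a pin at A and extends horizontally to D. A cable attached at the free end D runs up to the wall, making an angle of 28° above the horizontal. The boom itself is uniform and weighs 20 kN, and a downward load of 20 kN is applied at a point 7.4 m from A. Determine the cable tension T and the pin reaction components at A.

ΣM about A: T·sin28°·9.5 − 20·4.75 − 20·7.4 = 0 → T = 243/(9.5·0.469472) = 54.4845 ≈ 54.48 kN.
ΣF_x = 0: A_x − T·cos28° = 0 → A_x = 54.4845 × 0.882948 = 48.11 kN.
ΣF_y = 0: A_y + T·sin28° − 20 − 20 = 0 → A_y = 40 − 54.4845 × 0.469472 = 14.42 kN.

T = 54.48 kN, A_x = 48.11 kN, A_y = 14.42 kN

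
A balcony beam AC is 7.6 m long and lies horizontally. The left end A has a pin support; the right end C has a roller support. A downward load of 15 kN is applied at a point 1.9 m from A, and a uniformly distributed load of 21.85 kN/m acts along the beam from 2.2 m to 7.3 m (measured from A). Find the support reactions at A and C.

Resultant of the distributed load: 21.85 × 5.1 = 111.435 kN at 4.75 m from A.
Taking moments about A: C_y·7.6 − 15·1.9 − (21.85·5.1)·4.75 = 0 → C_y = 557.81625/7.6 = 73.3969 ≈ 73.40 kN.
ΣF_y = 0: A_y + 73.3969 − 15 − 21.85·5.1 = 0 → A_y = 53.04 kN.
ΣF_x = 0: no horizontal applied forces, so A_x = 0.

A_x = 0, A_y = 53.04 kN, C_y = 73.40 kN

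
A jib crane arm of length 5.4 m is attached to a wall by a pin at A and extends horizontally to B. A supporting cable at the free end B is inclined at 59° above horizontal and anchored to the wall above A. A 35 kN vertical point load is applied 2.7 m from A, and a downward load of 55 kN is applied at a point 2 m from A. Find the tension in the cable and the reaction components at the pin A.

ΣM about A: T·sin59°·5.4 − 35·2.7 − 55·2 = 0 → T = 204.5/(5.4·0.857167) = 44.1809 ≈ 44.18 kN.
ΣF_x = 0: A_x − T·cos59° = 0 → A_x = 44.1809 × 0.515038 = 22.75 kN.
ΣF_y = 0: A_y + T·sin59° − 35 − 55 = 0 → A_y = 90 − 44.1809 × 0.857167 = 52.13 kN.

T = 44.18 kN, A_x = 22.75 kN, A_y = 52.13 kN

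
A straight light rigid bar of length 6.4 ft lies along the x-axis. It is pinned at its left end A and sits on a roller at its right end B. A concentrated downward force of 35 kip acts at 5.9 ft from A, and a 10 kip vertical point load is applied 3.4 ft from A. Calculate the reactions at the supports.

Taking moments about A: B_y·6.4 − 35·5.9 − 10·3.4 = 0 → B_y = 240.5/6.4 = 37.5781 ≈ 37.58 kip.
ΣF_y = 0: A_y + 37.5781 − 35 − 10 = 0 → A_y = 7.422 kip.
ΣF_x = 0: no horizontal applied forces, so A_x = 0.

A_x = 0, A_y = 7.422 kip, B_y = 37.58 kip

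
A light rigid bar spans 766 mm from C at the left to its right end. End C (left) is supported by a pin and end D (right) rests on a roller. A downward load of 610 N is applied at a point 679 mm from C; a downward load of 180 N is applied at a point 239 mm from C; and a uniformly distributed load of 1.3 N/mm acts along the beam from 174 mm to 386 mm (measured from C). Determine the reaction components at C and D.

C_x = 0, C_y = 368.0 N, D_y = 697.6 N

Resultant of the distributed load: 1.3 × 212 = 275.6 N at 280 mm from C.
ΣM about C: D_y·766 − 610·679 − 180·239 − (1.3·212)·280 = 0 → D_y = 534378/766 = 697.621 ≈ 697.6 N.
ΣF_y = 0: C_y + 697.621 − 610 − 180 − 1.3·212 = 0 → C_y = 368.0 N.
ΣF_x = 0: no horizontal applied forces, so C_x = 0.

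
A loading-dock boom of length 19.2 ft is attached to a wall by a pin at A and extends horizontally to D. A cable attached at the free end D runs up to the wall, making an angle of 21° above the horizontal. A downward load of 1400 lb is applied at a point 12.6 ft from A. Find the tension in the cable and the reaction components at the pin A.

T = 2564 lb, A_x = 2393 lb, A_y = 481.2 lb

ΣM about A: T·sin21°·19.2 − 1400·12.6 = 0 → T = 17640/(19.2·0.358368) = 2563.71 ≈ 2564 lb.
ΣF_x = 0: A_x − T·cos21° = 0 → A_x = 2563.71 × 0.93358 = 2393 lb.
ΣF_y = 0: A_y + T·sin21° − 1400 = 0 → A_y = 1400 − 2563.71 × 0.358368 = 481.2 lb.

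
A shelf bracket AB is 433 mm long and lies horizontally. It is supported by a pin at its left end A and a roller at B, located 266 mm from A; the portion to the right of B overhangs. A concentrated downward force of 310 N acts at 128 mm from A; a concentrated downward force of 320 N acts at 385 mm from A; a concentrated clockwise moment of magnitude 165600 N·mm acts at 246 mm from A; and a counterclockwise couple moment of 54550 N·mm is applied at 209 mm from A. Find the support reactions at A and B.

A_x = 0, A_y = -399.8 N, B_y = 1030 N

Taking moments about A: B_y·266 − 310·128 − 320·385 − 165600 + 54550 = 0 → B_y = 273930/266 = 1029.81 ≈ 1030 N.
ΣF_y = 0: A_y + 1029.81 − 310 − 320 = 0 → A_y = -399.8 N.
ΣF_x = 0: no horizontal applied forces, so A_x = 0.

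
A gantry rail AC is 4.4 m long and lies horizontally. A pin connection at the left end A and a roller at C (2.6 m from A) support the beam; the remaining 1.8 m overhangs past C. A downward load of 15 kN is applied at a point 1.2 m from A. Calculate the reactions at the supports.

Moments about A: C_y·2.6 − 15·1.2 = 0 → C_y = 18/2.6 = 6.92308 ≈ 6.923 kN.
ΣF_y = 0: A_y + 6.92308 − 15 = 0 → A_y = 8.077 kN.
ΣF_x = 0: no horizontal applied forces, so A_x = 0.

A_x = 0, A_y = 8.077 kN, C_y = 6.923 kN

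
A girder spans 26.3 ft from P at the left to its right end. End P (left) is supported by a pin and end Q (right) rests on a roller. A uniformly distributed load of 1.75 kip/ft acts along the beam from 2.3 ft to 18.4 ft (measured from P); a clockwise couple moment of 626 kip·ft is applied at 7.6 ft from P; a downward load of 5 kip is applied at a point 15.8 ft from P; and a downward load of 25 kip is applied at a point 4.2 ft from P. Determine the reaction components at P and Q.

P_x = 0, P_y = 16.29 kip, Q_y = 41.89 kip

Resultant of the distributed load: 1.75 × 16.1 = 28.175 kip at 10.35 ft from P.
Moments about P: Q_y·26.3 − (1.75·16.1)·10.35 − 626 − 5·15.8 − 25·4.2 = 0 → Q_y = 1101.61125/26.3 = 41.8864 ≈ 41.89 kip.
ΣF_y = 0: P_y + 41.8864 − 1.75·16.1 − 5 − 25 = 0 → P_y = 16.29 kip.
ΣF_x = 0: no horizontal applied forces, so P_x = 0.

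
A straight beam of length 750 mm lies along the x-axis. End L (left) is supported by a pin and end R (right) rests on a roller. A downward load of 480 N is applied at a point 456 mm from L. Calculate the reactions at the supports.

ΣM about L: R_y·750 − 480·456 = 0 → R_y = 218880/750 = 291.84 ≈ 291.8 N.
ΣF_y = 0: L_y + 291.84 − 480 = 0 → L_y = 188.2 N.
ΣF_x = 0: no horizontal applied forces, so L_x = 0.

L_x = 0, L_y = 188.2 N, R_y = 291.8 N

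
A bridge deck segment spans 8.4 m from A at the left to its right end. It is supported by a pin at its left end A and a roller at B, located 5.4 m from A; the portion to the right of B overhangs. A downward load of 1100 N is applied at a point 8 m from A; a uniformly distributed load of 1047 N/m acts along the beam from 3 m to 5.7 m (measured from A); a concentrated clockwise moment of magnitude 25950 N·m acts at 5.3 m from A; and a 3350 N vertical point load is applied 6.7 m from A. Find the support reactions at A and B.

A_x = 0, A_y = -5592 N, B_y = 12870 N

Resultant of the distributed load: 1047 × 2.7 = 2826.9 N at 4.35 m from A.
Taking moments about A: B_y·5.4 − 1100·8 − (1047·2.7)·4.35 − 25950 − 3350·6.7 = 0 → B_y = 69492.015/5.4 = 12868.9 ≈ 12870 N.
ΣF_y = 0: A_y + 12868.9 − 1100 − 1047·2.7 − 3350 = 0 → A_y = -5592 N.
ΣF_x = 0: no horizontal applied forces, so A_x = 0.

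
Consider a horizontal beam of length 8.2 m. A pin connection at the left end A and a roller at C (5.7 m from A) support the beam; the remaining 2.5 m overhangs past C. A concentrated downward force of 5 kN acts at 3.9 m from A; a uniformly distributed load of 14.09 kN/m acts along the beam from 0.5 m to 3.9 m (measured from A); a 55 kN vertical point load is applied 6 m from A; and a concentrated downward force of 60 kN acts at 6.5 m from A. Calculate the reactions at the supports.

Resultant of the distributed load: 14.09 × 3.4 = 47.906 kN at 2.2 m from A.
Moments about A: C_y·5.7 − 5·3.9 − (14.09·3.4)·2.2 − 55·6 − 60·6.5 = 0 → C_y = 844.8932/5.7 = 148.227 ≈ 148.2 kN.
ΣF_y = 0: A_y + 148.227 − 5 − 14.09·3.4 − 55 − 60 = 0 → A_y = 19.68 kN.
ΣF_x = 0: no horizontal applied forces, so A_x = 0.

A_x = 0, A_y = 19.68 kN, C_y = 148.2 kN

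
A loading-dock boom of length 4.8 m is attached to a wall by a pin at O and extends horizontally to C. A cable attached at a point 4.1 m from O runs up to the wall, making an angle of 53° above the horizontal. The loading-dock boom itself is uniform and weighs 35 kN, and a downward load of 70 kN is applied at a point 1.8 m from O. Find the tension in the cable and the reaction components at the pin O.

T = 64.13 kN, O_x = 38.60 kN, O_y = 53.78 kN

ΣM about O: T·sin53°·4.1 − 35·2.4 − 70·1.8 = 0 → T = 210/(4.1·0.798636) = 64.1337 ≈ 64.13 kN.
ΣF_x = 0: O_x − T·cos53° = 0 → O_x = 64.1337 × 0.601815 = 38.60 kN.
ΣF_y = 0: O_y + T·sin53° − 35 − 70 = 0 → O_y = 105 − 64.1337 × 0.798636 = 53.78 kN.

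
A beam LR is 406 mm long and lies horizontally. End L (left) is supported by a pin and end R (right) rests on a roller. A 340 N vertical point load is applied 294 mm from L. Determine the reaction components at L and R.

Moments about L: R_y·406 − 340·294 = 0 → R_y = 99960/406 = 246.207 ≈ 246.2 N.
ΣF_y = 0: L_y + 246.207 − 340 = 0 → L_y = 93.79 N.
ΣF_x = 0: no horizontal applied forces, so L_x = 0.

L_x = 0, L_y = 93.79 N, R_y = 246.2 N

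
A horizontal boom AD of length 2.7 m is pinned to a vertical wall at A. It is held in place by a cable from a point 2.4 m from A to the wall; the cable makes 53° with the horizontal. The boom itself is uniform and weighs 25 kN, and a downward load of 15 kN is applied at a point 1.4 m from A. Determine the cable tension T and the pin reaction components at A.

T = 28.56 kN, A_x = 17.19 kN, A_y = 17.19 kN

ΣM about A: T·sin53°·2.4 − 25·1.35 − 15·1.4 = 0 → T = 54.75/(2.4·0.798636) = 28.5643 ≈ 28.56 kN.
ΣF_x = 0: A_x − T·cos53° = 0 → A_x = 28.5643 × 0.601815 = 17.19 kN.
ΣF_y = 0: A_y + T·sin53° − 25 − 15 = 0 → A_y = 40 − 28.5643 × 0.798636 = 17.19 kN.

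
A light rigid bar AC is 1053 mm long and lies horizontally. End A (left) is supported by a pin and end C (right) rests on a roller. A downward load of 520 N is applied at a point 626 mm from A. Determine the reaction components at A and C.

Taking moments about A: C_y·1053 − 520·626 = 0 → C_y = 325520/1053 = 309.136 ≈ 309.1 N.
ΣF_y = 0: A_y + 309.136 − 520 = 0 → A_y = 210.9 N.
ΣF_x = 0: no horizontal applied forces, so A_x = 0.

A_x = 0, A_y = 210.9 N, C_y = 309.1 N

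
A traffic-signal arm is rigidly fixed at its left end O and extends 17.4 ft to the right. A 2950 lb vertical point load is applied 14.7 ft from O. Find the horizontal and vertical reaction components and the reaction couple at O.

O_x = 0, O_y = 2950 lb, M_O = 43360 lb·ft

ΣF_x = 0: O_x = 0.
ΣF_y = 0: O_y − 2950 = 0 → O_y = 2950 lb.
ΣM about O: M_O − 2950·14.7 = 0 → M_O = 43360 lb·ft.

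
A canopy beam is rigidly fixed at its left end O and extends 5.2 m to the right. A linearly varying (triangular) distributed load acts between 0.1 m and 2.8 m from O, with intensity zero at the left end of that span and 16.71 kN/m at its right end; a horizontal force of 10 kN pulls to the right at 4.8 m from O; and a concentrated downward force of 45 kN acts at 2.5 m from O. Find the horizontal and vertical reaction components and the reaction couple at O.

O_x = -10.00 kN, O_y = 67.56 kN, M_O = 155.4 kN·m

Resultant of the triangular load: ½ × 16.71 × 2.7 = 22.5585 kN, acting at 1.9 m from O (one-third of the span from the peak).
ΣF_x = 0: O_x + 10 = 0 → O_x = -10.00 kN.
ΣF_y = 0: O_y − ½·16.71·2.7 − 45 = 0 → O_y = 67.56 kN.
ΣM about O: M_O − (½·16.71·2.7)·1.9 − 45·2.5 = 0 → M_O = 155.4 kN·m.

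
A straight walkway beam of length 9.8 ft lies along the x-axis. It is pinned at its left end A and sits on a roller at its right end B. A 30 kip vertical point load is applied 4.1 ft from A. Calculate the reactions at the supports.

A_x = 0, A_y = 17.45 kip, B_y = 12.55 kip

Moments about A: B_y·9.8 − 30·4.1 = 0 → B_y = 123/9.8 = 12.551 ≈ 12.55 kip.
ΣF_y = 0: A_y + 12.551 − 30 = 0 → A_y = 17.45 kip.
ΣF_x = 0: no horizontal applied forces, so A_x = 0.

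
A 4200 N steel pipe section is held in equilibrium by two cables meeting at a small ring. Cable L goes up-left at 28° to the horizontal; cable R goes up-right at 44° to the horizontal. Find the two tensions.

ΣF_x = 0: −T_L·cos28° + T_R·cos44° = 0 → T_R = 1.22744·T_L.
ΣF_y = 0: T_L·sin28° + T_R·sin44° = 4200.
Substitute: T_L·(0.469472 + 1.22744·0.694658) = 4200 → T_L = 3176.71 ≈ 3177 N.
Then T_R = 1.22744 × 3176.71 = 3899 N.

T_L = 3177 N, T_R = 3899 N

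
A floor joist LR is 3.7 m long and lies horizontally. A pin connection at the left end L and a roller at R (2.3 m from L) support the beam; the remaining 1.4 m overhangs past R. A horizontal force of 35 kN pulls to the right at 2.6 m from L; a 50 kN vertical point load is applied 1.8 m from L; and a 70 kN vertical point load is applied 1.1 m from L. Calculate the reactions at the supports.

Moments about L: R_y·2.3 − 50·1.8 − 70·1.1 = 0 → R_y = 167/2.3 = 72.6087 ≈ 72.61 kN.
ΣF_y = 0: L_y + 72.6087 − 50 − 70 = 0 → L_y = 47.39 kN.
ΣF_x = 0: L_x + 35 = 0 → L_x = -35.00 kN.

L_x = -35.00 kN, L_y = 47.39 kN, R_y = 72.61 kN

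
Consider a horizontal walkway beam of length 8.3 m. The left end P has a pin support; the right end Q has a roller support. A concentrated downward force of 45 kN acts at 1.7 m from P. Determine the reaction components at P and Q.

P_x = 0, P_y = 35.78 kN, Q_y = 9.217 kN

Taking moments about P: Q_y·8.3 − 45·1.7 = 0 → Q_y = 76.5/8.3 = 9.21687 ≈ 9.217 kN.
ΣF_y = 0: P_y + 9.21687 − 45 = 0 → P_y = 35.78 kN.
ΣF_x = 0: no horizontal applied forces, so P_x = 0.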